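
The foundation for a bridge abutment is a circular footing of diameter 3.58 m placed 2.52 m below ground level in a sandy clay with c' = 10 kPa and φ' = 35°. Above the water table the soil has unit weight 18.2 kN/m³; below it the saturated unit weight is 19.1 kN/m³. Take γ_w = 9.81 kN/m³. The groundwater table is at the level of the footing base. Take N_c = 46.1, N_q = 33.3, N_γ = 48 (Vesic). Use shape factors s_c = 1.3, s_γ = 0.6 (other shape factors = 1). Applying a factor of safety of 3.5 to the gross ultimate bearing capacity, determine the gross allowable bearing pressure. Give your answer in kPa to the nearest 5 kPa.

q = γ·D_f = 18.2 × 2.52 = 45.864 kPa.
For the ½γBN_γ term take γ' = 19.1 − 9.81 = 9.29 kN/m³ (soil below base is submerged).
c·N_c·s_c = 10 × 46.1 × 1.3 = 599.3 kPa
q·N_q = 45.864 × 33.3 = 1527.3 kPa
0.5·γ·B·N_γ·s_γ = 0.5 × 9.29 × 3.58 × 48 × 0.6 = 478.92 kPa
q_ult = 599.3 + 1527.3 + 478.92 = 2605.5 kPa.
q_all = q_ult / FS = 2605.5 / 3.5 = 744.43 kPa.

q_all ≈ 745 kPa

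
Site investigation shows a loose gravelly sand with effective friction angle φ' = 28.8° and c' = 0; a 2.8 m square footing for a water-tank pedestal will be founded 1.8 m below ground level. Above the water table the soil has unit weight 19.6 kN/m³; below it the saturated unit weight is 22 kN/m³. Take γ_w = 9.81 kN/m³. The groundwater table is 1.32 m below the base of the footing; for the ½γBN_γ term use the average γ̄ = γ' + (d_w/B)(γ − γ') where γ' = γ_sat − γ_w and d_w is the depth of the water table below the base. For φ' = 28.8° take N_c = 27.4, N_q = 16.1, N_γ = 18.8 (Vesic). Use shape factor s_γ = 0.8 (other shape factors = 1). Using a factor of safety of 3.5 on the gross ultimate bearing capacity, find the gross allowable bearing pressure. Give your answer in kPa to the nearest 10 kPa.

q = γ·D_f = 19.6 × 1.8 = 35.28 kPa.
γ' = 12.19 kN/m³; averaging over the depth B below the base, γ̄ = γ' + (d_w/B)(γ − γ') = 15.683 kN/m³.
q·N_q = 35.28 × 16.1 = 568.01 kPa
0.5·γ·B·N_γ·s_γ = 0.5 × 15.683 × 2.8 × 18.8 × 0.8 = 330.23 kPa
q_ult = 568.01 + 330.23 = 898.24 kPa.
q_all = 898.24 / 3.5 = 256.64 kPa.

q_all ≈ 260 kPa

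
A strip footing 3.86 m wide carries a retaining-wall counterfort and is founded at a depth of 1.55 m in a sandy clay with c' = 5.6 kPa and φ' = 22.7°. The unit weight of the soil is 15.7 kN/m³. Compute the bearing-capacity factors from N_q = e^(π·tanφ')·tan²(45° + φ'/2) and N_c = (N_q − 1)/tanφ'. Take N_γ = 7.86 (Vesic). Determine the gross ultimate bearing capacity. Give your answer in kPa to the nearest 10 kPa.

tan22.7° = 0.4183, so N_q = e^(π×0.4183)·tan²(56.35°) = 3.722 × 2.257 = 8.4.
N_c = (8.4 − 1)/tan22.7° = 17.69.
Overburden at base level: q = 15.7 × 1.55 = 24.335 kPa.
Cohesion term c·N_c = 5.6 × 17.688 = 99.053 kPa; surcharge term q·N_q = 24.335 × 8.399 = 204.39 kPa; self-weight term 0.5·γ·B·N_γ = 0.5 × 15.7 × 3.86 × 7.86 = 238.17 kPa.
q_ult = 99.053 + 204.39 + 238.17 = 541.61 kPa.

q_ult ≈ 540 kPa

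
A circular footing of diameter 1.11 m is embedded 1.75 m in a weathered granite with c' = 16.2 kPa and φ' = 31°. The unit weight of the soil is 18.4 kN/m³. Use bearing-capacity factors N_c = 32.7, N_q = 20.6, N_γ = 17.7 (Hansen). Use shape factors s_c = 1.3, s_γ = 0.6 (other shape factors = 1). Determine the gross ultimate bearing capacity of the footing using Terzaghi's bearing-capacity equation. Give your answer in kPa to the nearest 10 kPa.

q_ult ≈ 1460 kPa

Effective surcharge at the founding depth q = γ·D_f = 18.4 × 1.75 = 32.2 kPa.
q_ult = c·N_c·s_c + q·N_q + 0.5·γ·B·N_γ·s_γ
     = 16.2 × 32.7 × 1.3 + 32.2 × 20.6 + 0.5 × 18.4 × 1.11 × 17.7 × 0.6
     = 688.66 + 663.32 + 108.45 = 1460.4 kPa.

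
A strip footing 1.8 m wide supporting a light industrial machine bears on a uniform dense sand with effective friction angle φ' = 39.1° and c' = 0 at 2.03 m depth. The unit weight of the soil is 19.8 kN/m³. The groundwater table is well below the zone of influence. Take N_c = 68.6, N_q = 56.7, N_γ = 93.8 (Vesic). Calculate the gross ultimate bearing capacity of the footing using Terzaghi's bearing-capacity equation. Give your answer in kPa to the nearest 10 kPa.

q_ult ≈ 3950 kPa

Overburden at base level: q = 19.8 × 2.03 = 40.194 kPa.
Surcharge term q·N_q = 40.194 × 56.7 = 2279 kPa; self-weight term 0.5·γ·B·N_γ = 0.5 × 19.8 × 1.8 × 93.8 = 1671.5 kPa.
q_ult = 2279 + 1671.5 = 3950.5 kPa.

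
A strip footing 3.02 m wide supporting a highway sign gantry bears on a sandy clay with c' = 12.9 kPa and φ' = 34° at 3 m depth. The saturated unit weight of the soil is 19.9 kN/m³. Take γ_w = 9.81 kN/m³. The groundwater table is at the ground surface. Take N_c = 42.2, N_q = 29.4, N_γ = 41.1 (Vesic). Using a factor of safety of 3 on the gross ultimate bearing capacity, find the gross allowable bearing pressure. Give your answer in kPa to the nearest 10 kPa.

With the water table at the surface the whole profile is submerged: γ' = 19.9 − 9.81 = 10.09 kN/m³, so q = γ'·D_f = 30.27 kPa; the same γ' applies in the ½γBN_γ term.
q_ult = c·N_c + q·N_q + 0.5·γ·B·N_γ
     = 12.9 × 42.2 + 30.27 × 29.4 + 0.5 × 10.09 × 3.02 × 41.1
     = 544.38 + 889.94 + 626.2 = 2060.5 kPa.
q_all = 2060.5 / 3 = 686.84 kPa.

q_all ≈ 690 kPa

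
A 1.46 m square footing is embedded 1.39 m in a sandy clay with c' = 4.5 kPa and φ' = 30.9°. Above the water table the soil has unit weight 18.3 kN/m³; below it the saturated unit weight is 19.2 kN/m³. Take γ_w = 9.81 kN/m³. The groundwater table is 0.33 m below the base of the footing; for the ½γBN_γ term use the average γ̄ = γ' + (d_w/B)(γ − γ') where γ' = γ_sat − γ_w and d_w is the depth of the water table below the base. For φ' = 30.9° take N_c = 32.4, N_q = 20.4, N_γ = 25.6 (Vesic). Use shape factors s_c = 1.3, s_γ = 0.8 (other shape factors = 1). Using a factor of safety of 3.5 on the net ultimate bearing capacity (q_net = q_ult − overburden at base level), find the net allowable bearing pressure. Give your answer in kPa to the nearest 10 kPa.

q_all(net) ≈ 240 kPa

Overburden at base level: q = 18.3 × 1.39 = 25.437 kPa.
The water table is 0.33 m below the base (< B = 1.46 m), so the ½γBN_γ term uses γ̄ = γ' + (d_w/B)(γ − γ') = 9.39 + (0.33/1.46)(18.3 − 9.39) = 11.404 kN/m³.
Cohesion term c·N_c·s_c = 4.5 × 32.4 × 1.3 = 189.54 kPa; surcharge term q·N_q = 25.437 × 20.4 = 518.91 kPa; self-weight term 0.5·γ·B·N_γ·s_γ = 0.5 × 11.404 × 1.46 × 25.6 × 0.8 = 170.49 kPa.
q_ult = 189.54 + 518.91 + 170.49 = 878.95 kPa.
q_net = 878.95 − 25.437 = 853.51 kPa.
q_all(net) = 853.51 / 3.5 = 243.86 kPa.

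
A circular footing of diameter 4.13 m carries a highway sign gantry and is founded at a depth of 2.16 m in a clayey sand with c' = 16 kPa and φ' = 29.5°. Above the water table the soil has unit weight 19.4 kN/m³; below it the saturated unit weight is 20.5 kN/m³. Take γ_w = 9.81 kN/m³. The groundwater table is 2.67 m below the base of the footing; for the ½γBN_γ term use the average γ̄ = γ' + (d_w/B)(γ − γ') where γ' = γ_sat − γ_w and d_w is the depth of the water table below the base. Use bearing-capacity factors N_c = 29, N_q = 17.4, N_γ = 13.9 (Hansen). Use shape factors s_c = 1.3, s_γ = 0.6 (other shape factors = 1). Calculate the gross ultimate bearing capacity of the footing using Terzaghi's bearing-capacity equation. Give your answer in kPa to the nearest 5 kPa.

q = γ·D_f = 19.4 × 2.16 = 41.904 kPa.
γ' = 10.69 kN/m³; averaging over the depth B below the base, γ̄ = γ' + (d_w/B)(γ − γ') = 16.321 kN/m³.
c·N_c·s_c = 16 × 29 × 1.3 = 603.2 kPa
q·N_q = 41.904 × 17.4 = 729.13 kPa
0.5·γ·B·N_γ·s_γ = 0.5 × 16.321 × 4.13 × 13.9 × 0.6 = 281.08 kPa
q_ult = 603.2 + 729.13 + 281.08 = 1613.4 kPa.

q_ult ≈ 1615 kPa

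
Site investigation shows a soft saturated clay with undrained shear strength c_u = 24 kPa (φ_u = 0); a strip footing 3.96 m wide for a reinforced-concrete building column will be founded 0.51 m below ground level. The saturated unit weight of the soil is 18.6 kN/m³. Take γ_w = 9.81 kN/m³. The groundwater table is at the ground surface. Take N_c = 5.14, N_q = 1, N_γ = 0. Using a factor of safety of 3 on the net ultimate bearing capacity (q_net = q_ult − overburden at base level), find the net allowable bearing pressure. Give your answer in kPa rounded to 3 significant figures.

Water table at ground surface, so effective unit weight γ' = 18.6 − 9.81 = 8.79 kN/m³ is used throughout; overburden q = 8.79 × 0.51 = 4.4829 kPa.
Cohesion term c·N_c = 24 × 5.14 = 123.36 kPa; surcharge term q·N_q = 4.4829 × 1 = 4.4829 kPa.
q_ult = 123.36 + 4.4829 = 127.84 kPa.
q_net = 127.84 − 4.4829 = 123.36 kPa.
q_all(net) = 123.36 / 3 = 41.12 kPa.

q_all(net) ≈ 41.1 kPa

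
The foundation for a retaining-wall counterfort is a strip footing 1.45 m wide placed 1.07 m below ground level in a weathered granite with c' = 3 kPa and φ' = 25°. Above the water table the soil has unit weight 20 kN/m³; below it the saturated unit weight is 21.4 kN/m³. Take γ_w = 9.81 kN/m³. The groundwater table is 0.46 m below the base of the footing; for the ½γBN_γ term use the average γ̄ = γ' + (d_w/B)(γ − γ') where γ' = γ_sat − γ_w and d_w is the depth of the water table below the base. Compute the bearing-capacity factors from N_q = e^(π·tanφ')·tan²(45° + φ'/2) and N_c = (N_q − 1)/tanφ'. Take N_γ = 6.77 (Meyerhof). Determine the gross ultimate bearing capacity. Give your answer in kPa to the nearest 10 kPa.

q_ult ≈ 360 kPa

tan25° = 0.4663, so N_q = e^(π×0.4663)·tan²(57.5°) = 4.327 × 2.464 = 10.66.
N_c = (10.66 − 1)/tan25° = 20.72.
q = γ·D_f = 20 × 1.07 = 21.4 kPa.
γ' = 11.59 kN/m³; averaging over the depth B below the base, γ̄ = γ' + (d_w/B)(γ − γ') = 14.258 kN/m³.
c·N_c = 3 × 20.721 = 62.162 kPa
q·N_q = 21.4 × 10.662 = 228.17 kPa
0.5·γ·B·N_γ = 0.5 × 14.258 × 1.45 × 6.77 = 69.982 kPa
q_ult = 62.162 + 228.17 + 69.982 = 360.31 kPa.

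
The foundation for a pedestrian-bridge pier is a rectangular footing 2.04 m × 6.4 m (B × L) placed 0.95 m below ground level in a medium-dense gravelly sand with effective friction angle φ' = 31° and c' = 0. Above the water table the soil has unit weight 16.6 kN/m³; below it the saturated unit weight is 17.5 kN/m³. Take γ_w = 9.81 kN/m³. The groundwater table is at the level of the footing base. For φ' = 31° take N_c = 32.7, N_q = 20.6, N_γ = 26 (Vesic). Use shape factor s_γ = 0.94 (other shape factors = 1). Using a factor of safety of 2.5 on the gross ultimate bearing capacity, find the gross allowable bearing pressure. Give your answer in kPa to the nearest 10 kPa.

q = γ·D_f = 16.6 × 0.95 = 15.77 kPa.
For the ½γBN_γ term take γ' = 17.5 − 9.81 = 7.69 kN/m³ (soil below base is submerged).
q·N_q = 15.77 × 20.6 = 324.86 kPa
0.5·γ·B·N_γ·s_γ = 0.5 × 7.69 × 2.04 × 26 × 0.94 = 191.7 kPa
q_ult = 324.86 + 191.7 = 516.56 kPa.
q_all = 516.56 / 2.5 = 206.63 kPa.

q_all ≈ 210 kPa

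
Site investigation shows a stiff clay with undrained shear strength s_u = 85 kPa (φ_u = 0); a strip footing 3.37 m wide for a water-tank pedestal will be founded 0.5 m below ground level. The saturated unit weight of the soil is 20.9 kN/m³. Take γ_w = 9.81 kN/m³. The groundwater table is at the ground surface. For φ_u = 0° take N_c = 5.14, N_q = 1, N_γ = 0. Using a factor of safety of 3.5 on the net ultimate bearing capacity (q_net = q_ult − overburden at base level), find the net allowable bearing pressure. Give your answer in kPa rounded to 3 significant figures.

With the water table at the surface the whole profile is submerged: γ' = 20.9 − 9.81 = 11.09 kN/m³, so q = γ'·D_f = 5.545 kPa.
q_ult = c·N_c + q·N_q
     = 85 × 5.14 + 5.545 × 1
     = 436.9 + 5.545 = 442.44 kPa.
q_net = 442.44 − 5.545 = 436.9 kPa.
q_all(net) = 436.9 / 3.5 = 124.83 kPa.

q_all(net) ≈ 125 kPa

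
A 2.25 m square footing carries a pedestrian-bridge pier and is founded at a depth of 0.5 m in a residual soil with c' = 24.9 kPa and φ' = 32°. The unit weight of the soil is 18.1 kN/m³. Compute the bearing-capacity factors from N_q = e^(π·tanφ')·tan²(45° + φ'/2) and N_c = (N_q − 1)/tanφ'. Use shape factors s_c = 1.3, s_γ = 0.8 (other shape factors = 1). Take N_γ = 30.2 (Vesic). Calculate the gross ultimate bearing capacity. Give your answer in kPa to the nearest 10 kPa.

tan32° = 0.6249, so N_q = e^(π×0.6249)·tan²(61°) = 7.121 × 3.255 = 23.18.
N_c = (23.18 − 1)/tan32° = 35.49.
Overburden at base level: q = 18.1 × 0.5 = 9.05 kPa.
Cohesion term c·N_c·s_c = 24.9 × 35.49 × 1.3 = 1148.8 kPa; surcharge term q·N_q = 9.05 × 23.177 = 209.75 kPa; self-weight term 0.5·γ·B·N_γ·s_γ = 0.5 × 18.1 × 2.25 × 30.2 × 0.8 = 491.96 kPa.
q_ult = 1148.8 + 209.75 + 491.96 = 1850.5 kPa.

q_ult ≈ 1850 kPa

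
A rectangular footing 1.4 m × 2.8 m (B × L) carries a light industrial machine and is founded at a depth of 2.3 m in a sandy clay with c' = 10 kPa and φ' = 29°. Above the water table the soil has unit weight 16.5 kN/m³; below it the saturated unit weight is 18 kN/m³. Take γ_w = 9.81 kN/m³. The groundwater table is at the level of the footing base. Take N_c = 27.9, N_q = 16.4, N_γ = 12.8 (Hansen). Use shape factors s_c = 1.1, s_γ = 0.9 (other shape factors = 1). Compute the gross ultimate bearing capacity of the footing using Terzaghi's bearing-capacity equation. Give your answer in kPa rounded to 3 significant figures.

Effective surcharge at the founding depth q = γ·D_f = 16.5 × 2.3 = 37.95 kPa.
The water table coincides with the base, so in the self-weight term γ → γ' = 8.19 kN/m³.
q_ult = c·N_c·s_c + q·N_q + 0.5·γ·B·N_γ·s_γ
     = 10 × 27.9 × 1.1 + 37.95 × 16.4 + 0.5 × 8.19 × 1.4 × 12.8 × 0.9
     = 306.9 + 622.38 + 66.044 = 995.32 kPa.

q_ult ≈ 995 kPa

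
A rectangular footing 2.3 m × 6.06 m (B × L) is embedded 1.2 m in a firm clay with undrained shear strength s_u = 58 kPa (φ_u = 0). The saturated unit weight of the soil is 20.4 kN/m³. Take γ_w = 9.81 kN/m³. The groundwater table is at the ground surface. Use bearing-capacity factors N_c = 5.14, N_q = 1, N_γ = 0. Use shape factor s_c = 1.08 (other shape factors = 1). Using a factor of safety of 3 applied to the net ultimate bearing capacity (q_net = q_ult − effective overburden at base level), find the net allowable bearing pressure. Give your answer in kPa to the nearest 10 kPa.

q_all(net) ≈ 110 kPa

With the water table at the surface the whole profile is submerged: γ' = 20.4 − 9.81 = 10.59 kN/m³, so q = γ'·D_f = 12.708 kPa.
q_ult = c·N_c·s_c + q·N_q
     = 58 × 5.14 × 1.08 + 12.708 × 1
     = 321.97 + 12.708 = 334.68 kPa.
Net ultimate: q_net = 334.68 − 12.708 = 321.97 kPa.
q_all(net) = 321.97 / 3 = 107.32 kPa.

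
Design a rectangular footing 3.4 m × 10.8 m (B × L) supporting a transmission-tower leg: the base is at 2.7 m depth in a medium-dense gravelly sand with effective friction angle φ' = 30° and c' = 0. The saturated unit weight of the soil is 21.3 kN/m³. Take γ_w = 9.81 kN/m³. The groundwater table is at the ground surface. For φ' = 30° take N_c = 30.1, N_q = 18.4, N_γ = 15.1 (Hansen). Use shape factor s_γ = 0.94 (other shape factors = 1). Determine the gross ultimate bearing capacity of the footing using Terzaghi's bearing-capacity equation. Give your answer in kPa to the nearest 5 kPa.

q_ult ≈ 850 kPa

With the water table at the surface the whole profile is submerged: γ' = 21.3 − 9.81 = 11.49 kN/m³, so q = γ'·D_f = 31.023 kPa; the same γ' applies in the ½γBN_γ term.
q_ult = q·N_q + 0.5·γ·B·N_γ·s_γ
     = 31.023 × 18.4 + 0.5 × 11.49 × 3.4 × 15.1 × 0.94
     = 570.82 + 277.25 = 848.07 kPa.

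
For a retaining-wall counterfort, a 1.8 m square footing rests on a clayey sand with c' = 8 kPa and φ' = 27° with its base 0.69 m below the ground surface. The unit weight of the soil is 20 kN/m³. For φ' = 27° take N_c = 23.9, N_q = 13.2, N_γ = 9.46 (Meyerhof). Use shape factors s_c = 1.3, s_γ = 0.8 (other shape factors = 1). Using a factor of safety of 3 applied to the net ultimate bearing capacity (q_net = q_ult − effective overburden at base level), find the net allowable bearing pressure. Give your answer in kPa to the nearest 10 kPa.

Overburden at base level: q = 20 × 0.69 = 13.8 kPa.
Cohesion term c·N_c·s_c = 8 × 23.9 × 1.3 = 248.56 kPa; surcharge term q·N_q = 13.8 × 13.2 = 182.16 kPa; self-weight term 0.5·γ·B·N_γ·s_γ = 0.5 × 20 × 1.8 × 9.46 × 0.8 = 136.22 kPa.
q_ult = 248.56 + 182.16 + 136.22 = 566.94 kPa.
Net ultimate: q_net = 566.94 − 13.8 = 553.14 kPa.
q_all(net) = 553.14 / 3 = 184.38 kPa.

q_all(net) ≈ 180 kPa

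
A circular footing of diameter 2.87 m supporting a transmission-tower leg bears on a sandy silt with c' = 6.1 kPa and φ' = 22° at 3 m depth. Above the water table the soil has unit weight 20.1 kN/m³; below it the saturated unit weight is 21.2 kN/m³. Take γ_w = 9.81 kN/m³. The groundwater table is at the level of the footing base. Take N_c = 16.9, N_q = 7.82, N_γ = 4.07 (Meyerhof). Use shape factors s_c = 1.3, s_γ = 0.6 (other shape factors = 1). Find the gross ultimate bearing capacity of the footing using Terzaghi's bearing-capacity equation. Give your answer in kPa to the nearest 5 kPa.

q_ult ≈ 645 kPa

Effective surcharge at the founding depth q = γ·D_f = 20.1 × 3 = 60.3 kPa.
The water table coincides with the base, so in the self-weight term γ → γ' = 11.39 kN/m³.
q_ult = c·N_c·s_c + q·N_q + 0.5·γ·B·N_γ·s_γ
     = 6.1 × 16.9 × 1.3 + 60.3 × 7.82 + 0.5 × 11.39 × 2.87 × 4.07 × 0.6
     = 134.02 + 471.55 + 39.914 = 645.48 kPa.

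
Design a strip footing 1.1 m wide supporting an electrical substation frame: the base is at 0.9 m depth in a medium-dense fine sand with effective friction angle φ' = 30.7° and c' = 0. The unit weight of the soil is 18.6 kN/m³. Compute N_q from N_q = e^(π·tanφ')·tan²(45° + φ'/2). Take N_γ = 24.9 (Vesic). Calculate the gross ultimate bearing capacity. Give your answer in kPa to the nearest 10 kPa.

q_ult ≈ 590 kPa

tan30.7° = 0.5938, so N_q = e^(π×0.5938)·tan²(60.35°) = 6.458 × 3.086 = 19.93.
Effective surcharge at the founding depth q = γ·D_f = 18.6 × 0.9 = 16.74 kPa.
q_ult = q·N_q + 0.5·γ·B·N_γ
     = 16.74 × 19.931 + 0.5 × 18.6 × 1.1 × 24.9
     = 333.64 + 254.73 = 588.37 kPa.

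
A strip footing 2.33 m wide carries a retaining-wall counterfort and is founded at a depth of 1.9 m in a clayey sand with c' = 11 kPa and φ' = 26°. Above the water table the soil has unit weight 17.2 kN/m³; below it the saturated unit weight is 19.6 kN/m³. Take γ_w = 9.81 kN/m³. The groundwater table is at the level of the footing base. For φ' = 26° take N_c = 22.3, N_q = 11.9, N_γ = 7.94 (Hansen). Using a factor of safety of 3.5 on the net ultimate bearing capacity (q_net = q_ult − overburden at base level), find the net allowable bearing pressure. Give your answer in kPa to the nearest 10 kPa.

q = γ·D_f = 17.2 × 1.9 = 32.68 kPa.
For the ½γBN_γ term take γ' = 19.6 − 9.81 = 9.79 kN/m³ (soil below base is submerged).
c·N_c = 11 × 22.3 = 245.3 kPa
q·N_q = 32.68 × 11.9 = 388.89 kPa
0.5·γ·B·N_γ = 0.5 × 9.79 × 2.33 × 7.94 = 90.558 kPa
q_ult = 245.3 + 388.89 + 90.558 = 724.75 kPa.
q_net = 724.75 − 32.68 = 692.07 kPa.
q_all(net) = 692.07 / 3.5 = 197.73 kPa.

q_all(net) ≈ 200 kPa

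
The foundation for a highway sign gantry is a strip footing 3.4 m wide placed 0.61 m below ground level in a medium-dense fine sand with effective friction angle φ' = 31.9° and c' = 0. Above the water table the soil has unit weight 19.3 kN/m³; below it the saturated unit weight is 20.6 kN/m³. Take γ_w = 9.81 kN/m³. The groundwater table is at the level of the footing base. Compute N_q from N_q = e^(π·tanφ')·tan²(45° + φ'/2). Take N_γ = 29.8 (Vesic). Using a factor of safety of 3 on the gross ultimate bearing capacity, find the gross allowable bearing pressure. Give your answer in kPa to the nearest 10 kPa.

N_q = e^(π·tan31.9°)·tan²(60.95°) = 22.91.
q = γ·D_f = 19.3 × 0.61 = 11.773 kPa.
For the ½γBN_γ term take γ' = 20.6 − 9.81 = 10.79 kN/m³ (soil below base is submerged).
q·N_q = 11.773 × 22.907 = 269.68 kPa
0.5·γ·B·N_γ = 0.5 × 10.79 × 3.4 × 29.8 = 546.62 kPa
q_ult = 269.68 + 546.62 = 816.3 kPa.
q_all = 816.3 / 3 = 272.1 kPa.

q_all ≈ 270 kPa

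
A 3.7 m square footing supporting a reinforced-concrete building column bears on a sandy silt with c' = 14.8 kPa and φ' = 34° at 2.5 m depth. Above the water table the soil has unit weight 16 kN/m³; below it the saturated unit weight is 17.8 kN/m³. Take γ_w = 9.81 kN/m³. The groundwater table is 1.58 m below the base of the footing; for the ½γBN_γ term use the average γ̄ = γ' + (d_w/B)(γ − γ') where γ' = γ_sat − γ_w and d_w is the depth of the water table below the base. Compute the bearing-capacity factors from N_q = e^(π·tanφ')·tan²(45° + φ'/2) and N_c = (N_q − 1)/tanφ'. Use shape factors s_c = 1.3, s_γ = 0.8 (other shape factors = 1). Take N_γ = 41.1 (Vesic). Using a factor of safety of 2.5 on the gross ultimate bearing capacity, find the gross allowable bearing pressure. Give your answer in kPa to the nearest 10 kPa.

q_all ≈ 1070 kPa

N_q = e^(π·tan34°)·tan²(62°) = 29.44; N_c = (N_q − 1)/tanφ' = 42.16.
Effective surcharge at the founding depth q = γ·D_f = 16 × 2.5 = 40 kPa.
With d_w = 1.58 m < B, γ̄ = 7.99 + (1.58/3.7) × (16 − 7.99) = 11.41 kN/m³.
q_ult = c·N_c·s_c + q·N_q + 0.5·γ·B·N_γ·s_γ
     = 14.8 × 42.164 × 1.3 + 40 × 29.44 + 0.5 × 11.41 × 3.7 × 41.1 × 0.8
     = 811.23 + 1177.6 + 694.08 = 2682.9 kPa.
q_all = 2682.9 / 2.5 = 1073.2 kPa.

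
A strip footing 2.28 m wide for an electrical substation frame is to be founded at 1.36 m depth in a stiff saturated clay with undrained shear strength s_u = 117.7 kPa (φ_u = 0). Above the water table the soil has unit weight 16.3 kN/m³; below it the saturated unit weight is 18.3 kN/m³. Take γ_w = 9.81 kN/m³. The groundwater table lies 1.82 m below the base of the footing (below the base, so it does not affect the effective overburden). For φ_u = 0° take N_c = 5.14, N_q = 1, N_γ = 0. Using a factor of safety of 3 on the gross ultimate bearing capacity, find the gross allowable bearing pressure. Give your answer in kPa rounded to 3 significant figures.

Overburden at base level: q = 16.3 × 1.36 = 22.168 kPa.
Cohesion term c·N_c = 117.7 × 5.14 = 604.98 kPa; surcharge term q·N_q = 22.168 × 1 = 22.168 kPa.
q_ult = 604.98 + 22.168 = 627.15 kPa.
q_all = 627.15 / 3 = 209.05 kPa.

q_all ≈ 209 kPa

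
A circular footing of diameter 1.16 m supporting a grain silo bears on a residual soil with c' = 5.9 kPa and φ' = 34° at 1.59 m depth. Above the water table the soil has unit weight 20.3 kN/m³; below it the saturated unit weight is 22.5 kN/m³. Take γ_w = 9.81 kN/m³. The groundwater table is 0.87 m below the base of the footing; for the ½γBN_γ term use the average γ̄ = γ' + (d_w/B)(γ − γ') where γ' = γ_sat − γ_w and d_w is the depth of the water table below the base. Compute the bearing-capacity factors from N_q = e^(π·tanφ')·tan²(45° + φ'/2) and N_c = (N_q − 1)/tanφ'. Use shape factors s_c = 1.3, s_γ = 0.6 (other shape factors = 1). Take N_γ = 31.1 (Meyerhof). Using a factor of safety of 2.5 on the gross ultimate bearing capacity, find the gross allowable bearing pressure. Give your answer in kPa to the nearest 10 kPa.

N_q = e^(π·tan34°)·tan²(62°) = 29.44; N_c = (N_q − 1)/tanφ' = 42.16.
Overburden at base level: q = 20.3 × 1.59 = 32.277 kPa.
The water table is 0.87 m below the base (< B = 1.16 m), so the ½γBN_γ term uses γ̄ = γ' + (d_w/B)(γ − γ') = 12.69 + (0.87/1.16)(20.3 − 12.69) = 18.398 kN/m³.
Cohesion term c·N_c·s_c = 5.9 × 42.164 × 1.3 = 323.4 kPa; surcharge term q·N_q = 32.277 × 29.44 = 950.23 kPa; self-weight term 0.5·γ·B·N_γ·s_γ = 0.5 × 18.398 × 1.16 × 31.1 × 0.6 = 199.11 kPa.
q_ult = 323.4 + 950.23 + 199.11 = 1472.7 kPa.
q_all = 1472.7 / 2.5 = 589.09 kPa.

q_all ≈ 590 kPa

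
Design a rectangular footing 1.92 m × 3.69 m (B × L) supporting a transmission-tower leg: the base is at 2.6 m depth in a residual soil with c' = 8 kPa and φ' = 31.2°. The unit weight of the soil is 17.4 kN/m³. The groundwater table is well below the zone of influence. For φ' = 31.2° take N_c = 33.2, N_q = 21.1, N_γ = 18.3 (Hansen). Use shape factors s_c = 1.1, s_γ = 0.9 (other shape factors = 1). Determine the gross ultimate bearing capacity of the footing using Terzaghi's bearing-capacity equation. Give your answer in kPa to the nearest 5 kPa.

q_ult ≈ 1520 kPa

Effective surcharge at the founding depth q = γ·D_f = 17.4 × 2.6 = 45.24 kPa.
q_ult = c·N_c·s_c + q·N_q + 0.5·γ·B·N_γ·s_γ
     = 8 × 33.2 × 1.1 + 45.24 × 21.1 + 0.5 × 17.4 × 1.92 × 18.3 × 0.9
     = 292.16 + 954.56 + 275.11 = 1521.8 kPa.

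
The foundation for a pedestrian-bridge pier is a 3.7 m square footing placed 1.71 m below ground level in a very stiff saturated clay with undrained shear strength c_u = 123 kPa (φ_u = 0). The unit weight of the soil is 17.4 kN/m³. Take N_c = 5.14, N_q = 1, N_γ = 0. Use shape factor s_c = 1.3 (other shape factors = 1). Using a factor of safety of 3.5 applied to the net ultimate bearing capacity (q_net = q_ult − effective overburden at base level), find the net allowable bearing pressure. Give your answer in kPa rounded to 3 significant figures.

q_all(net) ≈ 235 kPa

Overburden at base level: q = 17.4 × 1.71 = 29.754 kPa.
Cohesion term c·N_c·s_c = 123 × 5.14 × 1.3 = 821.89 kPa; surcharge term q·N_q = 29.754 × 1 = 29.754 kPa.
q_ult = 821.89 + 29.754 = 851.64 kPa.
Net ultimate: q_net = 851.64 − 29.754 = 821.89 kPa.
q_all(net) = 821.89 / 3.5 = 234.82 kPa.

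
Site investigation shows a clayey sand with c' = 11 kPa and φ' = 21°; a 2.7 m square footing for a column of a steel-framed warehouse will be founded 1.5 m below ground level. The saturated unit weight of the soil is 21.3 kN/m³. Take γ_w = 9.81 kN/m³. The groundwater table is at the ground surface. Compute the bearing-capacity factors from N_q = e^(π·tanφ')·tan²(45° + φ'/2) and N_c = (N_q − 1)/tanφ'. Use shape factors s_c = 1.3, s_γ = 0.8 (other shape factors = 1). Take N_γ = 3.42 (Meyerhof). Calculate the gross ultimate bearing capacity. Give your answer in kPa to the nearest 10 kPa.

tan21° = 0.3839, so N_q = e^(π×0.3839)·tan²(55.5°) = 3.34 × 2.117 = 7.07.
N_c = (7.07 − 1)/tan21° = 15.81.
Water table at ground surface, so effective unit weight γ' = 21.3 − 9.81 = 11.49 kN/m³ is used throughout; overburden q = 11.49 × 1.5 = 17.235 kPa; the same γ' applies in the ½γBN_γ term.
Cohesion term c·N_c·s_c = 11 × 15.815 × 1.3 = 226.15 kPa; surcharge term q·N_q = 17.235 × 7.0708 = 121.86 kPa; self-weight term 0.5·γ·B·N_γ·s_γ = 0.5 × 11.49 × 2.7 × 3.42 × 0.8 = 42.439 kPa.
q_ult = 226.15 + 121.86 + 42.439 = 390.46 kPa.

q_ult ≈ 390 kPa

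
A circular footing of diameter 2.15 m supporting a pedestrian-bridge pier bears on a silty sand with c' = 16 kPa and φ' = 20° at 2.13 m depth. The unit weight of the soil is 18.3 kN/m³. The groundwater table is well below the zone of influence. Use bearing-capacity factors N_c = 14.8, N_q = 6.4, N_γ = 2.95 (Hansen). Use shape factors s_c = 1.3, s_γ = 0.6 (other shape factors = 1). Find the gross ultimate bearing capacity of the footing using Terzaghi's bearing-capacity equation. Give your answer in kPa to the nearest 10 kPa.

Effective surcharge at the founding depth q = γ·D_f = 18.3 × 2.13 = 38.979 kPa.
q_ult = c·N_c·s_c + q·N_q + 0.5·γ·B·N_γ·s_γ
     = 16 × 14.8 × 1.3 + 38.979 × 6.4 + 0.5 × 18.3 × 2.15 × 2.95 × 0.6
     = 307.84 + 249.47 + 34.82 = 592.13 kPa.

q_ult ≈ 590 kPa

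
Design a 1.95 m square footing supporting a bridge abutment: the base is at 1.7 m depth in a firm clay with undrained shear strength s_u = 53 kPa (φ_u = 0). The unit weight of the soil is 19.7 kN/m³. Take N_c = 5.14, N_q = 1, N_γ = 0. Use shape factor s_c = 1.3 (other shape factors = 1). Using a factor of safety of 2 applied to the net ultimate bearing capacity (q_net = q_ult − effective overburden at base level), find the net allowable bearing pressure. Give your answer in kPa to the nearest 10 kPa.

q = γ·D_f = 19.7 × 1.7 = 33.49 kPa.
c·N_c·s_c = 53 × 5.14 × 1.3 = 354.15 kPa
q·N_q = 33.49 × 1 = 33.49 kPa
q_ult = 354.15 + 33.49 = 387.64 kPa.
Net ultimate: q_net = 387.64 − 33.49 = 354.15 kPa.
q_all(net) = 354.15 / 2 = 177.07 kPa.

q_all(net) ≈ 180 kPa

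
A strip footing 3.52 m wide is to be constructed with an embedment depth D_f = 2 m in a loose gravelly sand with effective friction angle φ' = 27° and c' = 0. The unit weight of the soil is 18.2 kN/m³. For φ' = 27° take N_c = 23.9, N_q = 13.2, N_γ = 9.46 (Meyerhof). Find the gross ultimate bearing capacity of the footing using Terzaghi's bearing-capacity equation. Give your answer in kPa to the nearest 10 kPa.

q_ult ≈ 780 kPa

q = γ·D_f = 18.2 × 2 = 36.4 kPa.
q·N_q = 36.4 × 13.2 = 480.48 kPa
0.5·γ·B·N_γ = 0.5 × 18.2 × 3.52 × 9.46 = 303.02 kPa
q_ult = 480.48 + 303.02 = 783.5 kPa.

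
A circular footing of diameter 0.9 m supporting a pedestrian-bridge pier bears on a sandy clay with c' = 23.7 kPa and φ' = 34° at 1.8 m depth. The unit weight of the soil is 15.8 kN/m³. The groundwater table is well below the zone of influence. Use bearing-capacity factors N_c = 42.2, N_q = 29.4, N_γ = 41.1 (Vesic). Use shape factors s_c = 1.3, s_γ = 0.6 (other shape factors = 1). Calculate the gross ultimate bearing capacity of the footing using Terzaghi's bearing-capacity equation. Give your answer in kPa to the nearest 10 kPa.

Effective surcharge at the founding depth q = γ·D_f = 15.8 × 1.8 = 28.44 kPa.
q_ult = c·N_c·s_c + q·N_q + 0.5·γ·B·N_γ·s_γ
     = 23.7 × 42.2 × 1.3 + 28.44 × 29.4 + 0.5 × 15.8 × 0.9 × 41.1 × 0.6
     = 1300.2 + 836.14 + 175.33 = 2311.7 kPa.

q_ult ≈ 2310 kPa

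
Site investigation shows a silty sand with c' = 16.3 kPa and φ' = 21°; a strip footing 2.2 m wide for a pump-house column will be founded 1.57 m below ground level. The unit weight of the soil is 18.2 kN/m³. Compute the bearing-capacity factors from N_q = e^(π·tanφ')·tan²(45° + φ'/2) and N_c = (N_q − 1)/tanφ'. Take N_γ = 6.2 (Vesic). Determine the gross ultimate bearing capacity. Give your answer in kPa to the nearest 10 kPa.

q_ult ≈ 580 kPa

tan21° = 0.3839, so N_q = e^(π×0.3839)·tan²(55.5°) = 3.34 × 2.117 = 7.07.
N_c = (7.07 − 1)/tan21° = 15.81.
Effective surcharge at the founding depth q = γ·D_f = 18.2 × 1.57 = 28.574 kPa.
q_ult = c·N_c + q·N_q + 0.5·γ·B·N_γ
     = 16.3 × 15.815 + 28.574 × 7.0708 + 0.5 × 18.2 × 2.2 × 6.2
     = 257.78 + 202.04 + 124.12 = 583.95 kPa.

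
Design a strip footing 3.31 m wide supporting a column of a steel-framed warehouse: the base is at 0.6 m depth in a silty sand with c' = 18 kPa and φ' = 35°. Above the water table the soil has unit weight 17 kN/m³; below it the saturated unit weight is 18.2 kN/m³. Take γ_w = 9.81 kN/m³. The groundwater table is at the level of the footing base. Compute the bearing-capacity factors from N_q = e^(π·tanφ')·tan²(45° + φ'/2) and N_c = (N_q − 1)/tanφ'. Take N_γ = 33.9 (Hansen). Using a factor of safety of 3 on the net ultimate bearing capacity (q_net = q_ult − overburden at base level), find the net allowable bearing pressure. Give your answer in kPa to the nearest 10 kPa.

q_all(net) ≈ 540 kPa

N_q = e^(π·tan35°)·tan²(62.5°) = 33.3; N_c = (N_q − 1)/tanφ' = 46.12.
Effective surcharge at the founding depth q = γ·D_f = 17 × 0.6 = 10.2 kPa.
The water table coincides with the base, so in the self-weight term γ → γ' = 8.39 kN/m³.
q_ult = c·N_c + q·N_q + 0.5·γ·B·N_γ
     = 18 × 46.124 + 10.2 × 33.296 + 0.5 × 8.39 × 3.31 × 33.9
     = 830.22 + 339.62 + 470.72 = 1640.6 kPa.
q_net = 1640.6 − 10.2 = 1630.4 kPa.
q_all(net) = 1630.4 / 3 = 543.45 kPa.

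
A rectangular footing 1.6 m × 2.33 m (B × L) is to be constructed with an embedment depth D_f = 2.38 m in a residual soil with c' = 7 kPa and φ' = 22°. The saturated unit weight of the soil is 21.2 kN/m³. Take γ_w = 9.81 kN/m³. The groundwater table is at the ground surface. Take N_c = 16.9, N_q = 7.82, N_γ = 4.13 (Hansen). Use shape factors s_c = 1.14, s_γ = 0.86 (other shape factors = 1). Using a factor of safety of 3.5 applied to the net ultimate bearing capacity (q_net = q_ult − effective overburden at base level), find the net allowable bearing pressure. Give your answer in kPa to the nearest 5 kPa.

q_all(net) ≈ 100 kPa

Water table at ground surface, so effective unit weight γ' = 21.2 − 9.81 = 11.39 kN/m³ is used throughout; overburden q = 11.39 × 2.38 = 27.108 kPa; the same γ' applies in the ½γBN_γ term.
Cohesion term c·N_c·s_c = 7 × 16.9 × 1.14 = 134.86 kPa; surcharge term q·N_q = 27.108 × 7.82 = 211.99 kPa; self-weight term 0.5·γ·B·N_γ·s_γ = 0.5 × 11.39 × 1.6 × 4.13 × 0.86 = 32.364 kPa.
q_ult = 134.86 + 211.99 + 32.364 = 379.21 kPa.
Net ultimate: q_net = 379.21 − 27.108 = 352.1 kPa.
q_all(net) = 352.1 / 3.5 = 100.6 kPa.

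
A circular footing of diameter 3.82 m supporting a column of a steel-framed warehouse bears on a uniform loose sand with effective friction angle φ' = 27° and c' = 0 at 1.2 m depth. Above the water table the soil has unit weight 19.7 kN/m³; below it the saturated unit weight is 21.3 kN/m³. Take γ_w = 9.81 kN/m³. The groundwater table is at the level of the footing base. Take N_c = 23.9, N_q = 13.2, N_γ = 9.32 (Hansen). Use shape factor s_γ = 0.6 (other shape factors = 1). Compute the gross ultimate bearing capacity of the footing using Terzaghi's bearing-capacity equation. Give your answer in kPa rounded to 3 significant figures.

q_ult ≈ 435 kPa

q = γ·D_f = 19.7 × 1.2 = 23.64 kPa.
For the ½γBN_γ term take γ' = 21.3 − 9.81 = 11.49 kN/m³ (soil below base is submerged).
q·N_q = 23.64 × 13.2 = 312.05 kPa
0.5·γ·B·N_γ·s_γ = 0.5 × 11.49 × 3.82 × 9.32 × 0.6 = 122.72 kPa
q_ult = 312.05 + 122.72 = 434.77 kPa.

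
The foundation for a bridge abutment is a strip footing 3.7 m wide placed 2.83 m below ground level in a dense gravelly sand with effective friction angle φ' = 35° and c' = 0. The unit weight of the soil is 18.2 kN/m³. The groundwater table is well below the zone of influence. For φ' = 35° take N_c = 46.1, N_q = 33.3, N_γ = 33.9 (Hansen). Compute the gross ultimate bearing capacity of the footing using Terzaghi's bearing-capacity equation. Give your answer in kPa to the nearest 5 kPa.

Overburden at base level: q = 18.2 × 2.83 = 51.506 kPa.
Surcharge term q·N_q = 51.506 × 33.3 = 1715.1 kPa; self-weight term 0.5·γ·B·N_γ = 0.5 × 18.2 × 3.7 × 33.9 = 1141.4 kPa.
q_ult = 1715.1 + 1141.4 = 2856.6 kPa.

q_ult ≈ 2855 kPa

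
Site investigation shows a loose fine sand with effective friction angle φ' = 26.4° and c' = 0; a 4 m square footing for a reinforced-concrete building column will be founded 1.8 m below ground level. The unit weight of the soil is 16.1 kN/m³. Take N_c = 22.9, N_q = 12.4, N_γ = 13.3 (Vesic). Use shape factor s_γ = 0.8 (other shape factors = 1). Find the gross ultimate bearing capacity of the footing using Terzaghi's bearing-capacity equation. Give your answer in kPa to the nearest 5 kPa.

Effective surcharge at the founding depth q = γ·D_f = 16.1 × 1.8 = 28.98 kPa.
q_ult = q·N_q + 0.5·γ·B·N_γ·s_γ
     = 28.98 × 12.4 + 0.5 × 16.1 × 4 × 13.3 × 0.8
     = 359.35 + 342.61 = 701.96 kPa.

q_ult ≈ 700 kPa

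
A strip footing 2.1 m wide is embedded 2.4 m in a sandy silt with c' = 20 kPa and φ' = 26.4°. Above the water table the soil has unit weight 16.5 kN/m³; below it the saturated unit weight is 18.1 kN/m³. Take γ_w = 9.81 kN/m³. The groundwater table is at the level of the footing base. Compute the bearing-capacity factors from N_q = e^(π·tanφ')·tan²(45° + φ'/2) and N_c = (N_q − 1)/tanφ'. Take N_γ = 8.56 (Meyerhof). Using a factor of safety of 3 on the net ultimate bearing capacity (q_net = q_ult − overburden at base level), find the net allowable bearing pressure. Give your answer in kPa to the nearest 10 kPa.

N_q = e^(π·tan26.4°)·tan²(58.2°) = 12.37; N_c = (N_q − 1)/tanφ' = 22.91.
Overburden at base level: q = 16.5 × 2.4 = 39.6 kPa.
Below the base the soil is submerged, so the ½γBN_γ term uses γ' = 18.1 − 9.81 = 8.29 kN/m³.
Cohesion term c·N_c = 20 × 22.91 = 458.2 kPa; surcharge term q·N_q = 39.6 × 12.373 = 489.96 kPa; self-weight term 0.5·γ·B·N_γ = 0.5 × 8.29 × 2.1 × 8.56 = 74.511 kPa.
q_ult = 458.2 + 489.96 + 74.511 = 1022.7 kPa.
q_net = 1022.7 − 39.6 = 983.07 kPa.
q_all(net) = 983.07 / 3 = 327.69 kPa.

q_all(net) ≈ 330 kPa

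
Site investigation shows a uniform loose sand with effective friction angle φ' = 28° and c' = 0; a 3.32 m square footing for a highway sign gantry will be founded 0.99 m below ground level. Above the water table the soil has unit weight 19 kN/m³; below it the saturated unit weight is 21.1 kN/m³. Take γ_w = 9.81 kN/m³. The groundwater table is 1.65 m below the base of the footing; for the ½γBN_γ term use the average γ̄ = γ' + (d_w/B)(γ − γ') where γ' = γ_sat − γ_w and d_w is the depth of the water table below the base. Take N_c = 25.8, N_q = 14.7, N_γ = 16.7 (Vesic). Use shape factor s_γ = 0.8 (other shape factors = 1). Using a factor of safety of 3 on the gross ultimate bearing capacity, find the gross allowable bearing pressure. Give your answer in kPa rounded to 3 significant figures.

q = γ·D_f = 19 × 0.99 = 18.81 kPa.
γ' = 11.29 kN/m³; averaging over the depth B below the base, γ̄ = γ' + (d_w/B)(γ − γ') = 15.122 kN/m³.
q·N_q = 18.81 × 14.7 = 276.51 kPa
0.5·γ·B·N_γ·s_γ = 0.5 × 15.122 × 3.32 × 16.7 × 0.8 = 335.36 kPa
q_ult = 276.51 + 335.36 = 611.87 kPa.
q_all = 611.87 / 3 = 203.96 kPa.

q_all ≈ 204 kPa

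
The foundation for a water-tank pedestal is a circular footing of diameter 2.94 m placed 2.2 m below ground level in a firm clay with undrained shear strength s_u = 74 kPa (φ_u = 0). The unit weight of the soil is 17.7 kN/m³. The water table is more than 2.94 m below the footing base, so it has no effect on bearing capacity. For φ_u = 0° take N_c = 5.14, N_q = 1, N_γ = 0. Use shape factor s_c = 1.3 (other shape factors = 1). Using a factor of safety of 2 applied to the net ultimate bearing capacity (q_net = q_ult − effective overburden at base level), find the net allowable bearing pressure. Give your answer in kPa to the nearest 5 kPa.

q_all(net) ≈ 245 kPa

Effective surcharge at the founding depth q = γ·D_f = 17.7 × 2.2 = 38.94 kPa.
q_ult = c·N_c·s_c + q·N_q
     = 74 × 5.14 × 1.3 + 38.94 × 1
     = 494.47 + 38.94 = 533.41 kPa.
Net ultimate: q_net = 533.41 − 38.94 = 494.47 kPa.
q_all(net) = 494.47 / 2 = 247.23 kPa.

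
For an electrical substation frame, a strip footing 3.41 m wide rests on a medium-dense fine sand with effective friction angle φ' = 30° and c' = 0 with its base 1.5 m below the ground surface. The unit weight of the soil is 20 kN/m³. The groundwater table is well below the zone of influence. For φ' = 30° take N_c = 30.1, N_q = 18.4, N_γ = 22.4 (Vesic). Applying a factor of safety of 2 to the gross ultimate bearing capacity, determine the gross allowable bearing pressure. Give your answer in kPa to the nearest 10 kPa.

Overburden at base level: q = 20 × 1.5 = 30 kPa.
Surcharge term q·N_q = 30 × 18.4 = 552 kPa; self-weight term 0.5·γ·B·N_γ = 0.5 × 20 × 3.41 × 22.4 = 763.84 kPa.
q_ult = 552 + 763.84 = 1315.8 kPa.
q_all = q_ult / FS = 1315.8 / 2 = 657.92 kPa.

q_all ≈ 660 kPa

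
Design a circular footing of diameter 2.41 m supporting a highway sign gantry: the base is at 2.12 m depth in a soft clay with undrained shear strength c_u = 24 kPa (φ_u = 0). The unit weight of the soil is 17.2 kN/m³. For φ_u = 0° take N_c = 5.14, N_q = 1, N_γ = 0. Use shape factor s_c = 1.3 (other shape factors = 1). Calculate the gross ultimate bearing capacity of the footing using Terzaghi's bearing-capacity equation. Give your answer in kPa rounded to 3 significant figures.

Overburden at base level: q = 17.2 × 2.12 = 36.464 kPa.
Cohesion term c·N_c·s_c = 24 × 5.14 × 1.3 = 160.37 kPa; surcharge term q·N_q = 36.464 × 1 = 36.464 kPa.
q_ult = 160.37 + 36.464 = 196.83 kPa.

q_ult ≈ 197 kPa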